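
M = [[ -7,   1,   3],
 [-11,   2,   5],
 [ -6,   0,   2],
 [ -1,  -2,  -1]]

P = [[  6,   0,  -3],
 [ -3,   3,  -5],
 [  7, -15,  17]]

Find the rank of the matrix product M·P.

First compute MP:
[[-24, -42,  67],
 [-37, -69, 108],
 [-22, -30,  52],
 [ -7,   9,  -4]]
Now row reduce the product.
R2 ← R2 − (37/24)·R1: [0, -17/4, 113/24]
R3 ← R3 − (11/12)·R1: [0, 17/2, -113/12]
R4 ← R4 − (7/24)·R1: [0, 85/4, -565/24]
R3 ← R3 + (2)·R2: [0, 0, 0]
R4 ← R4 + (5)·R2: [0, 0, 0]
2 nonzero rows, so rank(MP) = 2.

2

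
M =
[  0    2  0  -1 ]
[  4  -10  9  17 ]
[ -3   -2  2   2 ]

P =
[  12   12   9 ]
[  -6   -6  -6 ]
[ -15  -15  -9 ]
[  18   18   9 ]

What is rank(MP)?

2

First compute MP:
[[-30, -30, -21],
 [279, 279, 168],
 [-18, -18, -15]]
Now row reduce the product.
R2 ← R2 + (93/10)·R1: [0, 0, -273/10]
R3 ← R3 − (3/5)·R1: [0, 0, -12/5]
R3 ← R3 − (8/91)·R2: [0, 0, 0]
2 nonzero rows, so rank(MP) = 2.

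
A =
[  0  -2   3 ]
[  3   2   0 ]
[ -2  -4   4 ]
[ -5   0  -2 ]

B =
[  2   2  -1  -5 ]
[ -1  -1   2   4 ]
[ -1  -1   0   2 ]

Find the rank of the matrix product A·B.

2

First compute AB:
[[ -1,  -1,  -4,  -2],
 [  4,   4,   1,  -7],
 [ -4,  -4,  -6,   2],
 [ -8,  -8,   5,  21]]
Now row reduce the product.
R2 ← R2 + (4)·R1: [0, 0, -15, -15]
R3 ← R3 − (4)·R1: [0, 0, 10, 10]
R4 ← R4 − (8)·R1: [0, 0, 37, 37]
R3 ← R3 + (2/3)·R2: [0, 0, 0, 0]
R4 ← R4 + (37/15)·R2: [0, 0, 0, 0]
2 nonzero rows, so rank(AB) = 2.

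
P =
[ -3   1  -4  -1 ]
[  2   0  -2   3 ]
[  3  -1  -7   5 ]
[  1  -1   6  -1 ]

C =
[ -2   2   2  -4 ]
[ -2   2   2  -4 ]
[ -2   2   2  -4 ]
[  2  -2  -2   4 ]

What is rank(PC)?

First compute PC:
[[ 10, -10, -10,  20],
 [  6,  -6,  -6,  12],
 [ 20, -20, -20,  40],
 [-14,  14,  14, -28]]
Now row reduce the product.
R2 ← R2 − (3/5)·R1: [0, 0, 0, 0]
R3 ← R3 − (2)·R1: [0, 0, 0, 0]
R4 ← R4 + (7/5)·R1: [0, 0, 0, 0]
1 nonzero row, so rank(PC) = 1.

1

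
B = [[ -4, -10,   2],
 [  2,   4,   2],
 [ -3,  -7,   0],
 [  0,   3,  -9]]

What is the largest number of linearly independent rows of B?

2

Row reduce to echelon form.
R2 ← R2 + (1/2)·R1: [0, -1, 3]
R3 ← R3 − (3/4)·R1: [0, 1/2, -3/2]
R3 ← R3 + (1/2)·R2: [0, 0, 0]
R4 ← R4 + (3)·R2: [0, 0, 0]
Echelon form has 2 nonzero rows, so rank(B) = 2.
The rank gives the maximum number of linearly independent rows: 2.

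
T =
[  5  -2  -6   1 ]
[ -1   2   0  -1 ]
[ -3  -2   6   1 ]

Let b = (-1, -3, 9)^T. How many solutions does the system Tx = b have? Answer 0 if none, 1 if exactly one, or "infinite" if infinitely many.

0

Row reduce the augmented matrix [T | b].
R2 ← R2 + (1/5)·R1: [0, 8/5, -6/5, -4/5, -16/5]
R3 ← R3 + (3/5)·R1: [0, -16/5, 12/5, 8/5, 42/5]
R3 ← R3 + (2)·R2: [0, 0, 0, 0, 2]
The echelon form has 3 nonzero rows; the last pivot sits in the augmented column, so rank(T) = 2 but rank([T|b]) = 3.
Since the ranks differ, the system is inconsistent.
It has no solutions.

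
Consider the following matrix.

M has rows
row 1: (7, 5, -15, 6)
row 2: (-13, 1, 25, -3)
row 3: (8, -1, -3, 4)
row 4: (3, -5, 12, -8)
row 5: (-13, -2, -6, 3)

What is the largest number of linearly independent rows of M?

4

Row reduce to echelon form.
R2 ← R2 + (13/7)·R1: [0, 72/7, -20/7, 57/7]
R3 ← R3 − (8/7)·R1: [0, -47/7, 99/7, -20/7]
R4 ← R4 − (3/7)·R1: [0, -50/7, 129/7, -74/7]
R5 ← R5 + (13/7)·R1: [0, 51/7, -237/7, 99/7]
R3 ← R3 + (47/72)·R2: [0, 0, 221/18, 59/24]
R4 ← R4 + (25/36)·R2: [0, 0, 148/9, -59/12]
R5 ← R5 − (17/24)·R2: [0, 0, -191/6, 67/8]
R4 ← R4 − (296/221)·R3: [0, 0, 0, -7257/884]
R5 ← R5 + (573/221)·R3: [0, 0, 0, 6519/442]
R5 ← R5 + (106/59)·R4: [0, 0, 0, 0]
Echelon form has 4 nonzero rows, so rank(M) = 4.
The rank gives the maximum number of linearly independent rows: 4.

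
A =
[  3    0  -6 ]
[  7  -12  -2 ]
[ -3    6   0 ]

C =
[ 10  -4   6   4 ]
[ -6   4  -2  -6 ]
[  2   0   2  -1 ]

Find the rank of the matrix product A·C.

First compute AC:
[[ 18, -12,   6,  18],
 [138, -76,  62, 102],
 [-66,  36, -30, -48]]
Now row reduce the product.
R2 ← R2 − (23/3)·R1: [0, 16, 16, -36]
R3 ← R3 + (11/3)·R1: [0, -8, -8, 18]
R3 ← R3 + (1/2)·R2: [0, 0, 0, 0]
2 nonzero rows, so rank(AC) = 2.

2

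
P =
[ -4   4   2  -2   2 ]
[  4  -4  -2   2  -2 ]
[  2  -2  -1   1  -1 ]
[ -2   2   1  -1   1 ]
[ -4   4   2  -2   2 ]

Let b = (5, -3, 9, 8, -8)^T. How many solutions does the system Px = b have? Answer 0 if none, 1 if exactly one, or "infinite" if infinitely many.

0

Row reduce the augmented matrix [P | b].
R2 ← R2 + R1: [0, 0, 0, 0, 0, 2]
R3 ← R3 + (1/2)·R1: [0, 0, 0, 0, 0, 23/2]
R4 ← R4 − (1/2)·R1: [0, 0, 0, 0, 0, 11/2]
R5 ← R5 − R1: [0, 0, 0, 0, 0, -13]
R3 ← R3 − (23/4)·R2: [0, 0, 0, 0, 0, 0]
R4 ← R4 − (11/4)·R2: [0, 0, 0, 0, 0, 0]
R5 ← R5 + (13/2)·R2: [0, 0, 0, 0, 0, 0]
The echelon form has 2 nonzero rows; the last pivot sits in the augmented column, so rank(P) = 1 but rank([P|b]) = 2.
Since the ranks differ, the system is inconsistent.
It has no solutions.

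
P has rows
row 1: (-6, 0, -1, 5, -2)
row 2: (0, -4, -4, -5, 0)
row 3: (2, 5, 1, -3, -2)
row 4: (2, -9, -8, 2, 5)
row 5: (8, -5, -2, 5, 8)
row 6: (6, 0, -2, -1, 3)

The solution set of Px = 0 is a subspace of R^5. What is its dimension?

Row reduce to echelon form.
R3 ← R3 + (1/3)·R1: [0, 5, 2/3, -4/3, -8/3]
R4 ← R4 + (1/3)·R1: [0, -9, -25/3, 11/3, 13/3]
R5 ← R5 + (4/3)·R1: [0, -5, -10/3, 35/3, 16/3]
R6 ← R6 + R1: [0, 0, -3, 4, 1]
R3 ← R3 + (5/4)·R2: [0, 0, -13/3, -91/12, -8/3]
R4 ← R4 − (9/4)·R2: [0, 0, 2/3, 179/12, 13/3]
R5 ← R5 − (5/4)·R2: [0, 0, 5/3, 215/12, 16/3]
R4 ← R4 + (2/13)·R3: [0, 0, 0, 55/4, 51/13]
R5 ← R5 + (5/13)·R3: [0, 0, 0, 15, 56/13]
R6 ← R6 − (9/13)·R3: [0, 0, 0, 37/4, 37/13]
R5 ← R5 − (12/11)·R4: [0, 0, 0, 0, 4/143]
R6 ← R6 − (37/55)·R4: [0, 0, 0, 0, 148/715]
R6 ← R6 − (37/5)·R5: [0, 0, 0, 0, 0]
5 nonzero rows, so rank(P) = 5.
P has 5 columns; by rank–nullity, nullity = 5 − 5 = 0.

0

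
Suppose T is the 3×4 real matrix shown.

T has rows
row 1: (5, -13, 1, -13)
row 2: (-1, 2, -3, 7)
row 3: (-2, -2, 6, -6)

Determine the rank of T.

3

Row reduce to echelon form.
R2 ← R2 + (1/5)·R1: [0, -3/5, -14/5, 22/5]
R3 ← R3 + (2/5)·R1: [0, -36/5, 32/5, -56/5]
R3 ← R3 − (12)·R2: [0, 0, 40, -64]
Echelon form has 3 nonzero rows, so rank(T) = 3.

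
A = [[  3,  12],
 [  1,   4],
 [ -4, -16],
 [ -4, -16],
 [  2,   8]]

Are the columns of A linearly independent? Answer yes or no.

no

Row reduce A to echelon form.
R2 ← R2 − (1/3)·R1: [0, 0]
R3 ← R3 + (4/3)·R1: [0, 0]
R4 ← R4 + (4/3)·R1: [0, 0]
R5 ← R5 − (2/3)·R1: [0, 0]
1 pivot among 2 columns.
Only 1 < 2 pivot columns, so the columns are linearly dependent.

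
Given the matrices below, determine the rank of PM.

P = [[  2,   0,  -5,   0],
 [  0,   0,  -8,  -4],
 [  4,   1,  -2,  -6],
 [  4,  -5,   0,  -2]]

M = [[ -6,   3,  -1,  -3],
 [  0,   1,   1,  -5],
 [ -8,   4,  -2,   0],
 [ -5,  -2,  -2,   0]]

3

First compute PM:
[[ 28, -14,   8,  -6],
 [ 84, -24,  24,   0],
 [ 22,  17,  13, -17],
 [-14,  11,  -5,  13]]
Now row reduce the product.
R2 ← R2 − (3)·R1: [0, 18, 0, 18]
R3 ← R3 − (11/14)·R1: [0, 28, 47/7, -86/7]
R4 ← R4 + (1/2)·R1: [0, 4, -1, 10]
R3 ← R3 − (14/9)·R2: [0, 0, 47/7, -282/7]
R4 ← R4 − (2/9)·R2: [0, 0, -1, 6]
R4 ← R4 + (7/47)·R3: [0, 0, 0, 0]
3 nonzero rows, so rank(PM) = 3.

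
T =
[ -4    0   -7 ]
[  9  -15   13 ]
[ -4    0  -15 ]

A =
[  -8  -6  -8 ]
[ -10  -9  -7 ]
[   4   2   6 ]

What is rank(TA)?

2

First compute TA:
[[  4,  10, -10],
 [130, 107, 111],
 [-28,  -6, -58]]
Now row reduce the product.
R2 ← R2 − (65/2)·R1: [0, -218, 436]
R3 ← R3 + (7)·R1: [0, 64, -128]
R3 ← R3 + (32/109)·R2: [0, 0, 0]
2 nonzero rows, so rank(TA) = 2.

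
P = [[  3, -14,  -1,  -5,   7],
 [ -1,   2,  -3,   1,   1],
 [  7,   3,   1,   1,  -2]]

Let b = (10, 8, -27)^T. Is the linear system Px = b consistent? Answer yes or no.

yes

Row reduce the augmented matrix [P | b].
R2 ← R2 + (1/3)·R1: [0, -8/3, -10/3, -2/3, 10/3, 34/3]
R3 ← R3 − (7/3)·R1: [0, 107/3, 10/3, 38/3, -55/3, -151/3]
R3 ← R3 + (107/8)·R2: [0, 0, -165/4, 15/4, 105/4, 405/4]
The echelon form has 3 nonzero rows, and every pivot lies in the first 5 columns, so rank(P) = rank([P|b]) = 3.
The system is consistent.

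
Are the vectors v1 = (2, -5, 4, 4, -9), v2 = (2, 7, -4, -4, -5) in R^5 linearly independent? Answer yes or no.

Form the matrix with these vectors as rows and row reduce.
R2 ← R2 − R1: [0, 12, -8, -8, 4]
2 nonzero rows, so the 2 vectors span a space of dimension 2.
Since 2 = 2, the vectors are linearly independent.

yes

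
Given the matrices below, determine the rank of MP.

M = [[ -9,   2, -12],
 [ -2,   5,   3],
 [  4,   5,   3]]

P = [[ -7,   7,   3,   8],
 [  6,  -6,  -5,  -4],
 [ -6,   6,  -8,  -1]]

First compute MP:
[[147, -147,  59, -68],
 [ 26, -26, -55, -39],
 [-16,  16, -37,   9]]
Now row reduce the product.
R2 ← R2 − (26/147)·R1: [0, 0, -9619/147, -3965/147]
R3 ← R3 + (16/147)·R1: [0, 0, -4495/147, 235/147]
R3 ← R3 − (4495/9619)·R2: [0, 0, 0, 136620/9619]
3 nonzero rows, so rank(MP) = 3.

3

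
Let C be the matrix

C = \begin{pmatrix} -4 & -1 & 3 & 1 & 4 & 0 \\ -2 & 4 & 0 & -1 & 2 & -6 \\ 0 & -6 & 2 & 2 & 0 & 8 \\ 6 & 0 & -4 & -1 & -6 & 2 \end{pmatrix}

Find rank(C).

Row reduce to echelon form.
R2 ← R2 − (1/2)·R1: [0, 9/2, -3/2, -3/2, 0, -6]
R4 ← R4 + (3/2)·R1: [0, -3/2, 1/2, 1/2, 0, 2]
R3 ← R3 + (4/3)·R2: [0, 0, 0, 0, 0, 0]
R4 ← R4 + (1/3)·R2: [0, 0, 0, 0, 0, 0]
Echelon form has 2 nonzero rows, so rank(C) = 2.

2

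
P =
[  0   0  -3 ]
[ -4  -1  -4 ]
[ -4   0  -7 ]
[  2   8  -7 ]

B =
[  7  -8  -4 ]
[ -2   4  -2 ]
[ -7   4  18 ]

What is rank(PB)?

3

First compute PB:
[[ 21, -12, -54],
 [  2,  12, -54],
 [ 21,   4, -110],
 [ 47, -12, -150]]
Now row reduce the product.
R2 ← R2 − (2/21)·R1: [0, 92/7, -342/7]
R3 ← R3 − R1: [0, 16, -56]
R4 ← R4 − (47/21)·R1: [0, 104/7, -204/7]
R3 ← R3 − (28/23)·R2: [0, 0, 80/23]
R4 ← R4 − (26/23)·R2: [0, 0, 600/23]
R4 ← R4 − (15/2)·R3: [0, 0, 0]
3 nonzero rows, so rank(PB) = 3.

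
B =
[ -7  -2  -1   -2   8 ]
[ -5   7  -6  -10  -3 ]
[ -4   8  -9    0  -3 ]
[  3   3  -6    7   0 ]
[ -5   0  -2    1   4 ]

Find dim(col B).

5

Row reduce to echelon form.
R2 ← R2 − (5/7)·R1: [0, 59/7, -37/7, -60/7, -61/7]
R3 ← R3 − (4/7)·R1: [0, 64/7, -59/7, 8/7, -53/7]
R4 ← R4 + (3/7)·R1: [0, 15/7, -45/7, 43/7, 24/7]
R5 ← R5 − (5/7)·R1: [0, 10/7, -9/7, 17/7, -12/7]
R3 ← R3 − (64/59)·R2: [0, 0, -159/59, 616/59, 111/59]
R4 ← R4 − (15/59)·R2: [0, 0, -300/59, 491/59, 333/59]
R5 ← R5 − (10/59)·R2: [0, 0, -23/59, 229/59, -14/59]
R4 ← R4 − (100/53)·R3: [0, 0, 0, -603/53, 111/53]
R5 ← R5 − (23/159)·R3: [0, 0, 0, 377/159, -27/53]
R5 ← R5 + (377/1809)·R4: [0, 0, 0, 0, -44/603]
Echelon form has 5 nonzero rows, so rank(B) = 5.
The column space has dimension equal to the rank: 5.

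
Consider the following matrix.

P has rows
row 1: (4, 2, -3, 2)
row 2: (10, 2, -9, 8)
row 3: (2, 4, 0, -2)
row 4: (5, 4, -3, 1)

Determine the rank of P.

2

Row reduce to echelon form.
R2 ← R2 − (5/2)·R1: [0, -3, -3/2, 3]
R3 ← R3 − (1/2)·R1: [0, 3, 3/2, -3]
R4 ← R4 − (5/4)·R1: [0, 3/2, 3/4, -3/2]
R3 ← R3 + R2: [0, 0, 0, 0]
R4 ← R4 + (1/2)·R2: [0, 0, 0, 0]
Echelon form has 2 nonzero rows, so rank(P) = 2.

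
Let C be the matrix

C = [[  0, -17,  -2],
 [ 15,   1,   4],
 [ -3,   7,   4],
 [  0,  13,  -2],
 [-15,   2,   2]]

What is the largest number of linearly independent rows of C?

3

Row reduce to echelon form.
Swap R1 ↔ R2
R3 ← R3 + (1/5)·R1: [0, 36/5, 24/5]
R5 ← R5 + R1: [0, 3, 6]
R3 ← R3 + (36/85)·R2: [0, 0, 336/85]
R4 ← R4 + (13/17)·R2: [0, 0, -60/17]
R5 ← R5 + (3/17)·R2: [0, 0, 96/17]
R4 ← R4 + (25/28)·R3: [0, 0, 0]
R5 ← R5 − (10/7)·R3: [0, 0, 0]
Echelon form has 3 nonzero rows, so rank(C) = 3.
The rank gives the maximum number of linearly independent rows: 3.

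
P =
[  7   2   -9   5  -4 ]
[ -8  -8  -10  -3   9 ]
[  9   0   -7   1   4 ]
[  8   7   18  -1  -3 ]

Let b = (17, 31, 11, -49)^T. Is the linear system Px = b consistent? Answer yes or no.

yes

Row reduce the augmented matrix [P | b].
R2 ← R2 + (8/7)·R1: [0, -40/7, -142/7, 19/7, 31/7, 353/7]
R3 ← R3 − (9/7)·R1: [0, -18/7, 32/7, -38/7, 64/7, -76/7]
R4 ← R4 − (8/7)·R1: [0, 33/7, 198/7, -47/7, 11/7, -479/7]
R3 ← R3 − (9/20)·R2: [0, 0, 137/10, -133/20, 143/20, -671/20]
R4 ← R4 + (33/40)·R2: [0, 0, 231/20, -179/40, 209/40, -1073/40]
R4 ← R4 − (231/274)·R3: [0, 0, 0, 155/137, -110/137, 200/137]
The echelon form has 4 nonzero rows, and every pivot lies in the first 5 columns, so rank(P) = rank([P|b]) = 4.
The system is consistent.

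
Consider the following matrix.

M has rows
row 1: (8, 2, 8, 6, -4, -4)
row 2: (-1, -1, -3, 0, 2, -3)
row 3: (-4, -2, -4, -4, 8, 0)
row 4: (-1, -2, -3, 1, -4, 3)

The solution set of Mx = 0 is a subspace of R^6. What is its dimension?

2

Row reduce to echelon form.
R2 ← R2 + (1/8)·R1: [0, -3/4, -2, 3/4, 3/2, -7/2]
R3 ← R3 + (1/2)·R1: [0, -1, 0, -1, 6, -2]
R4 ← R4 + (1/8)·R1: [0, -7/4, -2, 7/4, -9/2, 5/2]
R3 ← R3 − (4/3)·R2: [0, 0, 8/3, -2, 4, 8/3]
R4 ← R4 − (7/3)·R2: [0, 0, 8/3, 0, -8, 32/3]
R4 ← R4 − R3: [0, 0, 0, 2, -12, 8]
4 nonzero rows, so rank(M) = 4.
M has 6 columns; by rank–nullity, nullity = 6 − 4 = 2.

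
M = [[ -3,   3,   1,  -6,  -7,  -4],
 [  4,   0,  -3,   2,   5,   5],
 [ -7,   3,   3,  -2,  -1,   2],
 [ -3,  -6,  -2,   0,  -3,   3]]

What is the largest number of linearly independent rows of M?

Row reduce to echelon form.
R2 ← R2 + (4/3)·R1: [0, 4, -5/3, -6, -13/3, -1/3]
R3 ← R3 − (7/3)·R1: [0, -4, 2/3, 12, 46/3, 34/3]
R4 ← R4 − R1: [0, -9, -3, 6, 4, 7]
R3 ← R3 + R2: [0, 0, -1, 6, 11, 11]
R4 ← R4 + (9/4)·R2: [0, 0, -27/4, -15/2, -23/4, 25/4]
R4 ← R4 − (27/4)·R3: [0, 0, 0, -48, -80, -68]
Echelon form has 4 nonzero rows, so rank(M) = 4.
The rank gives the maximum number of linearly independent rows: 4.

4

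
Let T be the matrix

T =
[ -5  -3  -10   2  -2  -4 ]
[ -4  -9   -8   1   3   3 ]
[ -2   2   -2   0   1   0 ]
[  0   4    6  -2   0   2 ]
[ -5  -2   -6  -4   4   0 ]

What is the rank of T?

Row reduce to echelon form.
R2 ← R2 − (4/5)·R1: [0, -33/5, 0, -3/5, 23/5, 31/5]
R3 ← R3 − (2/5)·R1: [0, 16/5, 2, -4/5, 9/5, 8/5]
R5 ← R5 − R1: [0, 1, 4, -6, 6, 4]
R3 ← R3 + (16/33)·R2: [0, 0, 2, -12/11, 133/33, 152/33]
R4 ← R4 + (20/33)·R2: [0, 0, 6, -26/11, 92/33, 190/33]
R5 ← R5 + (5/33)·R2: [0, 0, 4, -67/11, 221/33, 163/33]
R4 ← R4 − (3)·R3: [0, 0, 0, 10/11, -307/33, -266/33]
R5 ← R5 − (2)·R3: [0, 0, 0, -43/11, -15/11, -47/11]
R5 ← R5 + (43/10)·R4: [0, 0, 0, 0, -1241/30, -584/15]
Echelon form has 5 nonzero rows, so rank(T) = 5.

5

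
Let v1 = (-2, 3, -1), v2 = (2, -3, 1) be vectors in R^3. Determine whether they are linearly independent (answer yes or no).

Form the matrix with these vectors as rows and row reduce.
R2 ← R2 + R1: [0, 0, 0]
1 nonzero row, so the 2 vectors span a space of dimension 1.
Since 1 < 2, the vectors are linearly dependent.

no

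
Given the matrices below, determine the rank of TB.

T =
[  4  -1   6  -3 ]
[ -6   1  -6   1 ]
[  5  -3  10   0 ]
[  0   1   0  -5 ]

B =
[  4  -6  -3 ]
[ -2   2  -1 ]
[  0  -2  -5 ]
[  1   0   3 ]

First compute TB:
[[ 15, -38, -50],
 [-25,  50,  50],
 [ 26, -56, -62],
 [ -7,   2, -16]]
Now row reduce the product.
R2 ← R2 + (5/3)·R1: [0, -40/3, -100/3]
R3 ← R3 − (26/15)·R1: [0, 148/15, 74/3]
R4 ← R4 + (7/15)·R1: [0, -236/15, -118/3]
R3 ← R3 + (37/50)·R2: [0, 0, 0]
R4 ← R4 − (59/50)·R2: [0, 0, 0]
2 nonzero rows, so rank(TB) = 2.

2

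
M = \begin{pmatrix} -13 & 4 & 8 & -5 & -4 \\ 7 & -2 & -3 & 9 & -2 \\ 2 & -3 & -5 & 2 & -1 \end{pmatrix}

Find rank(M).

Row reduce to echelon form.
R2 ← R2 + (7/13)·R1: [0, 2/13, 17/13, 82/13, -54/13]
R3 ← R3 + (2/13)·R1: [0, -31/13, -49/13, 16/13, -21/13]
R3 ← R3 + (31/2)·R2: [0, 0, 33/2, 99, -66]
Echelon form has 3 nonzero rows, so rank(M) = 3.

3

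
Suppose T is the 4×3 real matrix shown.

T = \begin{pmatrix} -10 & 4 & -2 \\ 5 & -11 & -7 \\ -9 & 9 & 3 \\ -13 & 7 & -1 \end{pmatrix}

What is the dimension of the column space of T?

Row reduce to echelon form.
R2 ← R2 + (1/2)·R1: [0, -9, -8]
R3 ← R3 − (9/10)·R1: [0, 27/5, 24/5]
R4 ← R4 − (13/10)·R1: [0, 9/5, 8/5]
R3 ← R3 + (3/5)·R2: [0, 0, 0]
R4 ← R4 + (1/5)·R2: [0, 0, 0]
Echelon form has 2 nonzero rows, so rank(T) = 2.
The column space has dimension equal to the rank: 2.

2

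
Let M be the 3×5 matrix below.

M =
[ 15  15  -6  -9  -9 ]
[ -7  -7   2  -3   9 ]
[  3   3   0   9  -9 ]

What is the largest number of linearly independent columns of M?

Row reduce to echelon form.
R2 ← R2 + (7/15)·R1: [0, 0, -4/5, -36/5, 24/5]
R3 ← R3 − (1/5)·R1: [0, 0, 6/5, 54/5, -36/5]
R3 ← R3 + (3/2)·R2: [0, 0, 0, 0, 0]
Echelon form has 2 nonzero rows, so rank(M) = 2.
The rank gives the maximum number of linearly independent columns: 2.

2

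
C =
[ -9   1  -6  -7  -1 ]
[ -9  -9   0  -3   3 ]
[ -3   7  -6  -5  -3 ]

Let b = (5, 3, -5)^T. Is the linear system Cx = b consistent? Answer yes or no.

Row reduce the augmented matrix [C | b].
R2 ← R2 − R1: [0, -10, 6, 4, 4, -2]
R3 ← R3 − (1/3)·R1: [0, 20/3, -4, -8/3, -8/3, -20/3]
R3 ← R3 + (2/3)·R2: [0, 0, 0, 0, 0, -8]
The echelon form has 3 nonzero rows; the last pivot sits in the augmented column, so rank(C) = 2 but rank([C|b]) = 3.
Since the ranks differ, the system is inconsistent.

no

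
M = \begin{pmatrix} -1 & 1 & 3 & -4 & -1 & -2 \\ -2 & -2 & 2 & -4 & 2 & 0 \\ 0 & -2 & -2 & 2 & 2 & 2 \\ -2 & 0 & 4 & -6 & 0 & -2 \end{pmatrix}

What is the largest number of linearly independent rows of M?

2

Row reduce to echelon form.
R2 ← R2 − (2)·R1: [0, -4, -4, 4, 4, 4]
R4 ← R4 − (2)·R1: [0, -2, -2, 2, 2, 2]
R3 ← R3 − (1/2)·R2: [0, 0, 0, 0, 0, 0]
R4 ← R4 − (1/2)·R2: [0, 0, 0, 0, 0, 0]
Echelon form has 2 nonzero rows, so rank(M) = 2.
The rank gives the maximum number of linearly independent rows: 2.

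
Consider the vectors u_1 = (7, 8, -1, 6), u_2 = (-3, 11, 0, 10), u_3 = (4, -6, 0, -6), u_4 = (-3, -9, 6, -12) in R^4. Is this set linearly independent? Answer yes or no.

Form the matrix with these vectors as rows and row reduce.
R2 ← R2 + (3/7)·R1: [0, 101/7, -3/7, 88/7]
R3 ← R3 − (4/7)·R1: [0, -74/7, 4/7, -66/7]
R4 ← R4 + (3/7)·R1: [0, -39/7, 39/7, -66/7]
R3 ← R3 + (74/101)·R2: [0, 0, 26/101, -22/101]
R4 ← R4 + (39/101)·R2: [0, 0, 546/101, -462/101]
R4 ← R4 − (21)·R3: [0, 0, 0, 0]
3 nonzero rows, so the 4 vectors span a space of dimension 3.
Since 3 < 4, the vectors are linearly dependent.

no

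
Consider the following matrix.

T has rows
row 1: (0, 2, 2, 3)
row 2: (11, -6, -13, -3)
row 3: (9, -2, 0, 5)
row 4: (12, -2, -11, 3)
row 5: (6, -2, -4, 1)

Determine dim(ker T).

1

Row reduce to echelon form.
Swap R1 ↔ R2
R3 ← R3 − (9/11)·R1: [0, 32/11, 117/11, 82/11]
R4 ← R4 − (12/11)·R1: [0, 50/11, 35/11, 69/11]
R5 ← R5 − (6/11)·R1: [0, 14/11, 34/11, 29/11]
R3 ← R3 − (16/11)·R2: [0, 0, 85/11, 34/11]
R4 ← R4 − (25/11)·R2: [0, 0, -15/11, -6/11]
R5 ← R5 − (7/11)·R2: [0, 0, 20/11, 8/11]
R4 ← R4 + (3/17)·R3: [0, 0, 0, 0]
R5 ← R5 − (4/17)·R3: [0, 0, 0, 0]
3 nonzero rows, so rank(T) = 3.
T has 4 columns; by rank–nullity, nullity = 4 − 3 = 1.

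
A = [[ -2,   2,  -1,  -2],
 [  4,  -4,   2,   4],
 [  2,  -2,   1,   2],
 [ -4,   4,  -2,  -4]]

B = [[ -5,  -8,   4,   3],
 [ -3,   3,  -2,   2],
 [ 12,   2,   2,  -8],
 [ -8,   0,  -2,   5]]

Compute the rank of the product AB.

1

First compute AB:
[[  8,  20, -10,  -4],
 [-16, -40,  20,   8],
 [ -8, -20,  10,   4],
 [ 16,  40, -20,  -8]]
Now row reduce the product.
R2 ← R2 + (2)·R1: [0, 0, 0, 0]
R3 ← R3 + R1: [0, 0, 0, 0]
R4 ← R4 − (2)·R1: [0, 0, 0, 0]
1 nonzero row, so rank(AB) = 1.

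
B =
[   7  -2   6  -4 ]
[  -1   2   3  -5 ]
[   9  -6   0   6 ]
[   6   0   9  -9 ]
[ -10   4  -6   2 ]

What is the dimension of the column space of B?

Row reduce to echelon form.
R2 ← R2 + (1/7)·R1: [0, 12/7, 27/7, -39/7]
R3 ← R3 − (9/7)·R1: [0, -24/7, -54/7, 78/7]
R4 ← R4 − (6/7)·R1: [0, 12/7, 27/7, -39/7]
R5 ← R5 + (10/7)·R1: [0, 8/7, 18/7, -26/7]
R3 ← R3 + (2)·R2: [0, 0, 0, 0]
R4 ← R4 − R2: [0, 0, 0, 0]
R5 ← R5 − (2/3)·R2: [0, 0, 0, 0]
Echelon form has 2 nonzero rows, so rank(B) = 2.
The column space has dimension equal to the rank: 2.

2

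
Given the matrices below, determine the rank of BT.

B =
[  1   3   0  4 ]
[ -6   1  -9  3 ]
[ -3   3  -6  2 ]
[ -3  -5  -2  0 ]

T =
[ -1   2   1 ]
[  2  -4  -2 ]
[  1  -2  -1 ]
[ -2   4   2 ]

First compute BT:
[[ -3,   6,   3],
 [ -7,  14,   7],
 [ -1,   2,   1],
 [ -9,  18,   9]]
Now row reduce the product.
R2 ← R2 − (7/3)·R1: [0, 0, 0]
R3 ← R3 − (1/3)·R1: [0, 0, 0]
R4 ← R4 − (3)·R1: [0, 0, 0]
1 nonzero row, so rank(BT) = 1.

1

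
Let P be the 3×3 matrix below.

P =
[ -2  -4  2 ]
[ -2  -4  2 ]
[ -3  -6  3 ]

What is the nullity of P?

2

Row reduce to echelon form.
R2 ← R2 − R1: [0, 0, 0]
R3 ← R3 − (3/2)·R1: [0, 0, 0]
1 nonzero row, so rank(P) = 1.
P has 3 columns; by rank–nullity, nullity = 3 − 1 = 2.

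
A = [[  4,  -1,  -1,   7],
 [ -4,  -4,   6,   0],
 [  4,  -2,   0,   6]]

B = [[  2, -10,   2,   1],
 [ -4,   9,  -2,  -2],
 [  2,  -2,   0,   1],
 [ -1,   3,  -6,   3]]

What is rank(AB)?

3

First compute AB:
[[  3, -26, -32,  26],
 [ 20,  -8,   0,  10],
 [ 10, -40, -24,  26]]
Now row reduce the product.
R2 ← R2 − (20/3)·R1: [0, 496/3, 640/3, -490/3]
R3 ← R3 − (10/3)·R1: [0, 140/3, 248/3, -182/3]
R3 ← R3 − (35/124)·R2: [0, 0, 696/31, -903/62]
3 nonzero rows, so rank(AB) = 3.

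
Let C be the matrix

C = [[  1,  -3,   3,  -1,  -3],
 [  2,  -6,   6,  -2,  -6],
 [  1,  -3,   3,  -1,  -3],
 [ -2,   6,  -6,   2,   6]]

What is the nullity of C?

Row reduce to echelon form.
R2 ← R2 − (2)·R1: [0, 0, 0, 0, 0]
R3 ← R3 − R1: [0, 0, 0, 0, 0]
R4 ← R4 + (2)·R1: [0, 0, 0, 0, 0]
1 nonzero row, so rank(C) = 1.
C has 5 columns; by rank–nullity, nullity = 5 − 1 = 4.

4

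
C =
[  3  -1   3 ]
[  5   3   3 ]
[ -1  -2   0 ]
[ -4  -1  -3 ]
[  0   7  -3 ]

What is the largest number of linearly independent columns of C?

Row reduce to echelon form.
R2 ← R2 − (5/3)·R1: [0, 14/3, -2]
R3 ← R3 + (1/3)·R1: [0, -7/3, 1]
R4 ← R4 + (4/3)·R1: [0, -7/3, 1]
R3 ← R3 + (1/2)·R2: [0, 0, 0]
R4 ← R4 + (1/2)·R2: [0, 0, 0]
R5 ← R5 − (3/2)·R2: [0, 0, 0]
Echelon form has 2 nonzero rows, so rank(C) = 2.
The rank gives the maximum number of linearly independent columns: 2.

2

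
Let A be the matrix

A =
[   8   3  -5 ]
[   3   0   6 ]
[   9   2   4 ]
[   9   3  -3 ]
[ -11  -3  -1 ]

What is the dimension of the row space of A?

2

Row reduce to echelon form.
R2 ← R2 − (3/8)·R1: [0, -9/8, 63/8]
R3 ← R3 − (9/8)·R1: [0, -11/8, 77/8]
R4 ← R4 − (9/8)·R1: [0, -3/8, 21/8]
R5 ← R5 + (11/8)·R1: [0, 9/8, -63/8]
R3 ← R3 − (11/9)·R2: [0, 0, 0]
R4 ← R4 − (1/3)·R2: [0, 0, 0]
R5 ← R5 + R2: [0, 0, 0]
Echelon form has 2 nonzero rows, so rank(A) = 2.
The row space has dimension equal to the rank: 2.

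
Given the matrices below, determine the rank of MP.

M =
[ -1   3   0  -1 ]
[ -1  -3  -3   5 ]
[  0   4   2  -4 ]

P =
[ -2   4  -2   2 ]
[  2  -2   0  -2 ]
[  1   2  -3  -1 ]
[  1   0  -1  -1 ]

First compute MP:
[[  7, -10,   3,  -7],
 [ -2,  -4,   6,   2],
 [  6,  -4,  -2,  -6]]
Now row reduce the product.
R2 ← R2 + (2/7)·R1: [0, -48/7, 48/7, 0]
R3 ← R3 − (6/7)·R1: [0, 32/7, -32/7, 0]
R3 ← R3 + (2/3)·R2: [0, 0, 0, 0]
2 nonzero rows, so rank(MP) = 2.

2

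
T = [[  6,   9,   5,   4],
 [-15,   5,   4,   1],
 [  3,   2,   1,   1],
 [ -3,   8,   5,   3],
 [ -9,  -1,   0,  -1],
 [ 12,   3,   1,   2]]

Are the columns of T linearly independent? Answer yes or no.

Row reduce T to echelon form.
R2 ← R2 + (5/2)·R1: [0, 55/2, 33/2, 11]
R3 ← R3 − (1/2)·R1: [0, -5/2, -3/2, -1]
R4 ← R4 + (1/2)·R1: [0, 25/2, 15/2, 5]
R5 ← R5 + (3/2)·R1: [0, 25/2, 15/2, 5]
R6 ← R6 − (2)·R1: [0, -15, -9, -6]
R3 ← R3 + (1/11)·R2: [0, 0, 0, 0]
R4 ← R4 − (5/11)·R2: [0, 0, 0, 0]
R5 ← R5 − (5/11)·R2: [0, 0, 0, 0]
R6 ← R6 + (6/11)·R2: [0, 0, 0, 0]
2 pivots among 4 columns.
Only 2 < 4 pivot columns, so the columns are linearly dependent.

no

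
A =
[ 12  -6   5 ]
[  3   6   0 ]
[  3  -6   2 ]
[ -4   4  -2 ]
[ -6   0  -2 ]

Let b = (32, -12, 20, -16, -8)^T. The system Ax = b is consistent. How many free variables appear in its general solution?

Row reduce the augmented matrix [A | b].
R2 ← R2 − (1/4)·R1: [0, 15/2, -5/4, -20]
R3 ← R3 − (1/4)·R1: [0, -9/2, 3/4, 12]
R4 ← R4 + (1/3)·R1: [0, 2, -1/3, -16/3]
R5 ← R5 + (1/2)·R1: [0, -3, 1/2, 8]
R3 ← R3 + (3/5)·R2: [0, 0, 0, 0]
R4 ← R4 − (4/15)·R2: [0, 0, 0, 0]
R5 ← R5 + (2/5)·R2: [0, 0, 0, 0]
The echelon form has 2 nonzero rows, and every pivot lies in the first 3 columns, so rank(A) = rank([A|b]) = 2.
The system is consistent.
Free variables = (unknowns) − (rank) = 3 − 2 = 1.

1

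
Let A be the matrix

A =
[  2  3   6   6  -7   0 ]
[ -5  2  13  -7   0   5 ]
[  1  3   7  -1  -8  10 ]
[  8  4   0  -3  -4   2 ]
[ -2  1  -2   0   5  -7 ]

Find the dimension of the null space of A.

Row reduce to echelon form.
R2 ← R2 + (5/2)·R1: [0, 19/2, 28, 8, -35/2, 5]
R3 ← R3 − (1/2)·R1: [0, 3/2, 4, -4, -9/2, 10]
R4 ← R4 − (4)·R1: [0, -8, -24, -27, 24, 2]
R5 ← R5 + R1: [0, 4, 4, 6, -2, -7]
R3 ← R3 − (3/19)·R2: [0, 0, -8/19, -100/19, -33/19, 175/19]
R4 ← R4 + (16/19)·R2: [0, 0, -8/19, -385/19, 176/19, 118/19]
R5 ← R5 − (8/19)·R2: [0, 0, -148/19, 50/19, 102/19, -173/19]
R4 ← R4 − R3: [0, 0, 0, -15, 11, -3]
R5 ← R5 − (37/2)·R3: [0, 0, 0, 100, 75/2, -359/2]
R5 ← R5 + (20/3)·R4: [0, 0, 0, 0, 665/6, -399/2]
5 nonzero rows, so rank(A) = 5.
A has 6 columns; by rank–nullity, nullity = 6 − 5 = 1.

1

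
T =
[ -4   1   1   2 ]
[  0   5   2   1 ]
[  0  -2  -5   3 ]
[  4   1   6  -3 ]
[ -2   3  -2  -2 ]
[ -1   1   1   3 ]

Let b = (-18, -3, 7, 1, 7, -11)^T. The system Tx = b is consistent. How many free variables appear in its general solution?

0

Row reduce the augmented matrix [T | b].
R4 ← R4 + R1: [0, 2, 7, -1, -17]
R5 ← R5 − (1/2)·R1: [0, 5/2, -5/2, -3, 16]
R6 ← R6 − (1/4)·R1: [0, 3/4, 3/4, 5/2, -13/2]
R3 ← R3 + (2/5)·R2: [0, 0, -21/5, 17/5, 29/5]
R4 ← R4 − (2/5)·R2: [0, 0, 31/5, -7/5, -79/5]
R5 ← R5 − (1/2)·R2: [0, 0, -7/2, -7/2, 35/2]
R6 ← R6 − (3/20)·R2: [0, 0, 9/20, 47/20, -121/20]
R4 ← R4 + (31/21)·R3: [0, 0, 0, 76/21, -152/21]
R5 ← R5 − (5/6)·R3: [0, 0, 0, -19/3, 38/3]
R6 ← R6 + (3/28)·R3: [0, 0, 0, 19/7, -38/7]
R5 ← R5 + (7/4)·R4: [0, 0, 0, 0, 0]
R6 ← R6 − (3/4)·R4: [0, 0, 0, 0, 0]
The echelon form has 4 nonzero rows, and every pivot lies in the first 4 columns, so rank(T) = rank([T|b]) = 4.
The system is consistent.
Free variables = (unknowns) − (rank) = 4 − 4 = 0.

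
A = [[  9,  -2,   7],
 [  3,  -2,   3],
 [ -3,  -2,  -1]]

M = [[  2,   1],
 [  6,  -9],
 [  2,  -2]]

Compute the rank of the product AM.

2

First compute AM:
[[ 20,  13],
 [  0,  15],
 [-20,  17]]
Now row reduce the product.
R3 ← R3 + R1: [0, 30]
R3 ← R3 − (2)·R2: [0, 0]
2 nonzero rows, so rank(AM) = 2.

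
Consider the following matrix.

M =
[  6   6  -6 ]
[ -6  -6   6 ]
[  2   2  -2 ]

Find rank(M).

Row reduce to echelon form.
R2 ← R2 + R1: [0, 0, 0]
R3 ← R3 − (1/3)·R1: [0, 0, 0]
Echelon form has 1 nonzero row, so rank(M) = 1.

1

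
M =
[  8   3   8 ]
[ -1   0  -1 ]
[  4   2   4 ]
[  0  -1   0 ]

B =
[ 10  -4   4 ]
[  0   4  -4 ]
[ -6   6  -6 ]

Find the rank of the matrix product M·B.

First compute MB:
[[ 32,  28, -28],
 [ -4,  -2,   2],
 [ 16,  16, -16],
 [  0,  -4,   4]]
Now row reduce the product.
R2 ← R2 + (1/8)·R1: [0, 3/2, -3/2]
R3 ← R3 − (1/2)·R1: [0, 2, -2]
R3 ← R3 − (4/3)·R2: [0, 0, 0]
R4 ← R4 + (8/3)·R2: [0, 0, 0]
2 nonzero rows, so rank(MB) = 2.

2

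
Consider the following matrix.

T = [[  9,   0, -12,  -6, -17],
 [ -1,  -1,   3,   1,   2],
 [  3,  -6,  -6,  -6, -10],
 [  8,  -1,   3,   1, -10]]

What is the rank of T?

Row reduce to echelon form.
R2 ← R2 + (1/9)·R1: [0, -1, 5/3, 1/3, 1/9]
R3 ← R3 − (1/3)·R1: [0, -6, -2, -4, -13/3]
R4 ← R4 − (8/9)·R1: [0, -1, 41/3, 19/3, 46/9]
R3 ← R3 − (6)·R2: [0, 0, -12, -6, -5]
R4 ← R4 − R2: [0, 0, 12, 6, 5]
R4 ← R4 + R3: [0, 0, 0, 0, 0]
Echelon form has 3 nonzero rows, so rank(T) = 3.

3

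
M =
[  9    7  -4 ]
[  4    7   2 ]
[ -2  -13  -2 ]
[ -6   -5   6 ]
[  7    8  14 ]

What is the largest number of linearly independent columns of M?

Row reduce to echelon form.
R2 ← R2 − (4/9)·R1: [0, 35/9, 34/9]
R3 ← R3 + (2/9)·R1: [0, -103/9, -26/9]
R4 ← R4 + (2/3)·R1: [0, -1/3, 10/3]
R5 ← R5 − (7/9)·R1: [0, 23/9, 154/9]
R3 ← R3 + (103/35)·R2: [0, 0, 288/35]
R4 ← R4 + (3/35)·R2: [0, 0, 128/35]
R5 ← R5 − (23/35)·R2: [0, 0, 512/35]
R4 ← R4 − (4/9)·R3: [0, 0, 0]
R5 ← R5 − (16/9)·R3: [0, 0, 0]
Echelon form has 3 nonzero rows, so rank(M) = 3.
The rank gives the maximum number of linearly independent columns: 3.

3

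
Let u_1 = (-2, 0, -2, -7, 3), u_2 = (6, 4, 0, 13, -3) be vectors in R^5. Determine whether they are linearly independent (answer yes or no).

Form the matrix with these vectors as rows and row reduce.
R2 ← R2 + (3)·R1: [0, 4, -6, -8, 6]
2 nonzero rows, so the 2 vectors span a space of dimension 2.
Since 2 = 2, the vectors are linearly independent.

yes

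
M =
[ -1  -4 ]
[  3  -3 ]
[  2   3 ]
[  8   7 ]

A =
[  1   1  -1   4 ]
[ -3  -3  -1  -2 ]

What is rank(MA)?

2

First compute MA:
[[ 11,  11,   5,   4],
 [ 12,  12,   0,  18],
 [ -7,  -7,  -5,   2],
 [-13, -13, -15,  18]]
Now row reduce the product.
R2 ← R2 − (12/11)·R1: [0, 0, -60/11, 150/11]
R3 ← R3 + (7/11)·R1: [0, 0, -20/11, 50/11]
R4 ← R4 + (13/11)·R1: [0, 0, -100/11, 250/11]
R3 ← R3 − (1/3)·R2: [0, 0, 0, 0]
R4 ← R4 − (5/3)·R2: [0, 0, 0, 0]
2 nonzero rows, so rank(MA) = 2.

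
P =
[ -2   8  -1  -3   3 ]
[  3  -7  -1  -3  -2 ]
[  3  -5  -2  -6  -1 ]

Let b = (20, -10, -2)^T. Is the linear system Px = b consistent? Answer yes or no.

Row reduce the augmented matrix [P | b].
R2 ← R2 + (3/2)·R1: [0, 5, -5/2, -15/2, 5/2, 20]
R3 ← R3 + (3/2)·R1: [0, 7, -7/2, -21/2, 7/2, 28]
R3 ← R3 − (7/5)·R2: [0, 0, 0, 0, 0, 0]
The echelon form has 2 nonzero rows, and every pivot lies in the first 5 columns, so rank(P) = rank([P|b]) = 2.
The system is consistent.

yes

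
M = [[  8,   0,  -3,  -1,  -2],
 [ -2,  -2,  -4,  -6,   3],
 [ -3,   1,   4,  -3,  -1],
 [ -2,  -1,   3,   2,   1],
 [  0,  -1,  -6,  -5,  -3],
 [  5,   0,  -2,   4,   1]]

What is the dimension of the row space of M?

Row reduce to echelon form.
R2 ← R2 + (1/4)·R1: [0, -2, -19/4, -25/4, 5/2]
R3 ← R3 + (3/8)·R1: [0, 1, 23/8, -27/8, -7/4]
R4 ← R4 + (1/4)·R1: [0, -1, 9/4, 7/4, 1/2]
R6 ← R6 − (5/8)·R1: [0, 0, -1/8, 37/8, 9/4]
R3 ← R3 + (1/2)·R2: [0, 0, 1/2, -13/2, -1/2]
R4 ← R4 − (1/2)·R2: [0, 0, 37/8, 39/8, -3/4]
R5 ← R5 − (1/2)·R2: [0, 0, -29/8, -15/8, -17/4]
R4 ← R4 − (37/4)·R3: [0, 0, 0, 65, 31/8]
R5 ← R5 + (29/4)·R3: [0, 0, 0, -49, -63/8]
R6 ← R6 + (1/4)·R3: [0, 0, 0, 3, 17/8]
R5 ← R5 + (49/65)·R4: [0, 0, 0, 0, -322/65]
R6 ← R6 − (3/65)·R4: [0, 0, 0, 0, 253/130]
R6 ← R6 + (11/28)·R5: [0, 0, 0, 0, 0]
Echelon form has 5 nonzero rows, so rank(M) = 5.
The row space has dimension equal to the rank: 5.

5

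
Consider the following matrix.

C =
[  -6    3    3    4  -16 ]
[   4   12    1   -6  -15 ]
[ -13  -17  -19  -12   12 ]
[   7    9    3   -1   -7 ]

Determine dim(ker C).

1

Row reduce to echelon form.
R2 ← R2 + (2/3)·R1: [0, 14, 3, -10/3, -77/3]
R3 ← R3 − (13/6)·R1: [0, -47/2, -51/2, -62/3, 140/3]
R4 ← R4 + (7/6)·R1: [0, 25/2, 13/2, 11/3, -77/3]
R3 ← R3 + (47/28)·R2: [0, 0, -573/28, -1103/42, 43/12]
R4 ← R4 − (25/28)·R2: [0, 0, 107/28, 93/14, -11/4]
R4 ← R4 + (107/573)·R3: [0, 0, 0, 2989/1719, -3577/1719]
4 nonzero rows, so rank(C) = 4.
C has 5 columns; by rank–nullity, nullity = 5 − 4 = 1.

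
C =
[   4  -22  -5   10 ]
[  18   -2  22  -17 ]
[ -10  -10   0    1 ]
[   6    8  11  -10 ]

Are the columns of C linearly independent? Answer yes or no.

Row reduce C to echelon form.
R2 ← R2 − (9/2)·R1: [0, 97, 89/2, -62]
R3 ← R3 + (5/2)·R1: [0, -65, -25/2, 26]
R4 ← R4 − (3/2)·R1: [0, 41, 37/2, -25]
R3 ← R3 + (65/97)·R2: [0, 0, 1680/97, -1508/97]
R4 ← R4 − (41/97)·R2: [0, 0, -30/97, 117/97]
R4 ← R4 + (1/56)·R3: [0, 0, 0, 13/14]
4 pivots among 4 columns.
Every column is a pivot column, so the columns are linearly independent.

yes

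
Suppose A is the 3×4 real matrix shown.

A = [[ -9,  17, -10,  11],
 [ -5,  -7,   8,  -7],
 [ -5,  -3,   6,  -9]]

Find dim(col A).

3

Row reduce to echelon form.
R2 ← R2 − (5/9)·R1: [0, -148/9, 122/9, -118/9]
R3 ← R3 − (5/9)·R1: [0, -112/9, 104/9, -136/9]
R3 ← R3 − (28/37)·R2: [0, 0, 48/37, -192/37]
Echelon form has 3 nonzero rows, so rank(A) = 3.
The column space has dimension equal to the rank: 3.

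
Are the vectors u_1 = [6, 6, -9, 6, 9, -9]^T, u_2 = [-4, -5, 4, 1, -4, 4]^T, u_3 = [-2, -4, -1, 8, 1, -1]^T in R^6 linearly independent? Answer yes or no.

no

Form the matrix with these vectors as rows and row reduce.
R2 ← R2 + (2/3)·R1: [0, -1, -2, 5, 2, -2]
R3 ← R3 + (1/3)·R1: [0, -2, -4, 10, 4, -4]
R3 ← R3 − (2)·R2: [0, 0, 0, 0, 0, 0]
2 nonzero rows, so the 3 vectors span a space of dimension 2.
Since 2 < 3, the vectors are linearly dependent.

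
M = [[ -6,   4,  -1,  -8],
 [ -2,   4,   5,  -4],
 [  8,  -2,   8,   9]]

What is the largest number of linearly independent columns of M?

2

Row reduce to echelon form.
R2 ← R2 − (1/3)·R1: [0, 8/3, 16/3, -4/3]
R3 ← R3 + (4/3)·R1: [0, 10/3, 20/3, -5/3]
R3 ← R3 − (5/4)·R2: [0, 0, 0, 0]
Echelon form has 2 nonzero rows, so rank(M) = 2.
The rank gives the maximum number of linearly independent columns: 2.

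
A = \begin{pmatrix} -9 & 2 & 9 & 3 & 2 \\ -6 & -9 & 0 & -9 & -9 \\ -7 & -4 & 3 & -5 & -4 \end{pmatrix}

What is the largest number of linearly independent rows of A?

3

Row reduce to echelon form.
R2 ← R2 − (2/3)·R1: [0, -31/3, -6, -11, -31/3]
R3 ← R3 − (7/9)·R1: [0, -50/9, -4, -22/3, -50/9]
R3 ← R3 − (50/93)·R2: [0, 0, -24/31, -44/31, 0]
Echelon form has 3 nonzero rows, so rank(A) = 3.
The rank gives the maximum number of linearly independent rows: 3.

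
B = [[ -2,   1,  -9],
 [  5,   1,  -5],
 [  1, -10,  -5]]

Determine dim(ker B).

Row reduce to echelon form.
R2 ← R2 + (5/2)·R1: [0, 7/2, -55/2]
R3 ← R3 + (1/2)·R1: [0, -19/2, -19/2]
R3 ← R3 + (19/7)·R2: [0, 0, -589/7]
3 nonzero rows, so rank(B) = 3.
B has 3 columns; by rank–nullity, nullity = 3 − 3 = 0.

0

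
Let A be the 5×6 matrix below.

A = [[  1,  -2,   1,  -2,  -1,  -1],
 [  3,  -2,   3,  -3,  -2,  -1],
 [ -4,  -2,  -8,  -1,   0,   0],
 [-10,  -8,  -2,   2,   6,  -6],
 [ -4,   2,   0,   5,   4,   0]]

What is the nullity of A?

Row reduce to echelon form.
R2 ← R2 − (3)·R1: [0, 4, 0, 3, 1, 2]
R3 ← R3 + (4)·R1: [0, -10, -4, -9, -4, -4]
R4 ← R4 + (10)·R1: [0, -28, 8, -18, -4, -16]
R5 ← R5 + (4)·R1: [0, -6, 4, -3, 0, -4]
R3 ← R3 + (5/2)·R2: [0, 0, -4, -3/2, -3/2, 1]
R4 ← R4 + (7)·R2: [0, 0, 8, 3, 3, -2]
R5 ← R5 + (3/2)·R2: [0, 0, 4, 3/2, 3/2, -1]
R4 ← R4 + (2)·R3: [0, 0, 0, 0, 0, 0]
R5 ← R5 + R3: [0, 0, 0, 0, 0, 0]
3 nonzero rows, so rank(A) = 3.
A has 6 columns; by rank–nullity, nullity = 6 − 3 = 3.

3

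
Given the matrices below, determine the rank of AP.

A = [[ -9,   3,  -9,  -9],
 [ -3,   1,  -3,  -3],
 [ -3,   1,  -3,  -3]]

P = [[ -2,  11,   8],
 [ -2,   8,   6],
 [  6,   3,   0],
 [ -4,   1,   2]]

First compute AP:
[[ -6, -111, -72],
 [ -2, -37, -24],
 [ -2, -37, -24]]
Now row reduce the product.
R2 ← R2 − (1/3)·R1: [0, 0, 0]
R3 ← R3 − (1/3)·R1: [0, 0, 0]
1 nonzero row, so rank(AP) = 1.

1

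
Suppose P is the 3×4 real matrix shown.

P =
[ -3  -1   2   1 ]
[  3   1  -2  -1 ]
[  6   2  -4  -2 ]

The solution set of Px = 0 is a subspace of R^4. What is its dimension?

3

Row reduce to echelon form.
R2 ← R2 + R1: [0, 0, 0, 0]
R3 ← R3 + (2)·R1: [0, 0, 0, 0]
1 nonzero row, so rank(P) = 1.
P has 4 columns; by rank–nullity, nullity = 4 − 1 = 3.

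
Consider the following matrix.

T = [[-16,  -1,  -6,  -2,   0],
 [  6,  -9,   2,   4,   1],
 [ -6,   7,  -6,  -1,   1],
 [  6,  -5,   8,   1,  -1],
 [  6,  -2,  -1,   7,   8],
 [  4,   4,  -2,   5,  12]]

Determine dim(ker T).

Row reduce to echelon form.
R2 ← R2 + (3/8)·R1: [0, -75/8, -1/4, 13/4, 1]
R3 ← R3 − (3/8)·R1: [0, 59/8, -15/4, -1/4, 1]
R4 ← R4 + (3/8)·R1: [0, -43/8, 23/4, 1/4, -1]
R5 ← R5 + (3/8)·R1: [0, -19/8, -13/4, 25/4, 8]
R6 ← R6 + (1/4)·R1: [0, 15/4, -7/2, 9/2, 12]
R3 ← R3 + (59/75)·R2: [0, 0, -296/75, 173/75, 134/75]
R4 ← R4 − (43/75)·R2: [0, 0, 442/75, -121/75, -118/75]
R5 ← R5 − (19/75)·R2: [0, 0, -239/75, 407/75, 581/75]
R6 ← R6 + (2/5)·R2: [0, 0, -18/5, 29/5, 62/5]
R4 ← R4 + (221/148)·R3: [0, 0, 0, 271/148, 81/74]
R5 ← R5 − (239/296)·R3: [0, 0, 0, 1055/296, 933/148]
R6 ← R6 − (135/148)·R3: [0, 0, 0, 547/148, 797/74]
R5 ← R5 − (1055/542)·R4: [0, 0, 0, 0, 1131/271]
R6 ← R6 − (547/271)·R4: [0, 0, 0, 0, 2320/271]
R6 ← R6 − (80/39)·R5: [0, 0, 0, 0, 0]
5 nonzero rows, so rank(T) = 5.
T has 5 columns; by rank–nullity, nullity = 5 − 5 = 0.

0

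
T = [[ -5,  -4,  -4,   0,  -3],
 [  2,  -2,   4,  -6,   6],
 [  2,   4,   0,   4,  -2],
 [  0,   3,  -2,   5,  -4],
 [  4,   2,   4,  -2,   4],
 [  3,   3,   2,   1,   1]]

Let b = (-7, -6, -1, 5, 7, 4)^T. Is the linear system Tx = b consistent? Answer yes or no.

Row reduce the augmented matrix [T | b].
R2 ← R2 + (2/5)·R1: [0, -18/5, 12/5, -6, 24/5, -44/5]
R3 ← R3 + (2/5)·R1: [0, 12/5, -8/5, 4, -16/5, -19/5]
R5 ← R5 + (4/5)·R1: [0, -6/5, 4/5, -2, 8/5, 7/5]
R6 ← R6 + (3/5)·R1: [0, 3/5, -2/5, 1, -4/5, -1/5]
R3 ← R3 + (2/3)·R2: [0, 0, 0, 0, 0, -29/3]
R4 ← R4 + (5/6)·R2: [0, 0, 0, 0, 0, -7/3]
R5 ← R5 − (1/3)·R2: [0, 0, 0, 0, 0, 13/3]
R6 ← R6 + (1/6)·R2: [0, 0, 0, 0, 0, -5/3]
R4 ← R4 − (7/29)·R3: [0, 0, 0, 0, 0, 0]
R5 ← R5 + (13/29)·R3: [0, 0, 0, 0, 0, 0]
R6 ← R6 − (5/29)·R3: [0, 0, 0, 0, 0, 0]
The echelon form has 3 nonzero rows; the last pivot sits in the augmented column, so rank(T) = 2 but rank([T|b]) = 3.
Since the ranks differ, the system is inconsistent.

no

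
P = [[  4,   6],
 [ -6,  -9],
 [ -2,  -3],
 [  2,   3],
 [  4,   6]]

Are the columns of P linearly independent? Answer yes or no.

no

Row reduce P to echelon form.
R2 ← R2 + (3/2)·R1: [0, 0]
R3 ← R3 + (1/2)·R1: [0, 0]
R4 ← R4 − (1/2)·R1: [0, 0]
R5 ← R5 − R1: [0, 0]
1 pivot among 2 columns.
Only 1 < 2 pivot columns, so the columns are linearly dependent.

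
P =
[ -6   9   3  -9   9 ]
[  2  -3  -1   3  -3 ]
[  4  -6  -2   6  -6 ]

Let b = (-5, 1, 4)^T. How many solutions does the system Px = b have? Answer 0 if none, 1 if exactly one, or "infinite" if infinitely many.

0

Row reduce the augmented matrix [P | b].
R2 ← R2 + (1/3)·R1: [0, 0, 0, 0, 0, -2/3]
R3 ← R3 + (2/3)·R1: [0, 0, 0, 0, 0, 2/3]
R3 ← R3 + R2: [0, 0, 0, 0, 0, 0]
The echelon form has 2 nonzero rows; the last pivot sits in the augmented column, so rank(P) = 1 but rank([P|b]) = 2.
Since the ranks differ, the system is inconsistent.
It has no solutions.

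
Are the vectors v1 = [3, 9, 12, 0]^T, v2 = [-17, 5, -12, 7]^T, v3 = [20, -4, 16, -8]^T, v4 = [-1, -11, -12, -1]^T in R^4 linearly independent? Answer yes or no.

Form the matrix with these vectors as rows and row reduce.
R2 ← R2 + (17/3)·R1: [0, 56, 56, 7]
R3 ← R3 − (20/3)·R1: [0, -64, -64, -8]
R4 ← R4 + (1/3)·R1: [0, -8, -8, -1]
R3 ← R3 + (8/7)·R2: [0, 0, 0, 0]
R4 ← R4 + (1/7)·R2: [0, 0, 0, 0]
2 nonzero rows, so the 4 vectors span a space of dimension 2.
Since 2 < 4, the vectors are linearly dependent.

no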